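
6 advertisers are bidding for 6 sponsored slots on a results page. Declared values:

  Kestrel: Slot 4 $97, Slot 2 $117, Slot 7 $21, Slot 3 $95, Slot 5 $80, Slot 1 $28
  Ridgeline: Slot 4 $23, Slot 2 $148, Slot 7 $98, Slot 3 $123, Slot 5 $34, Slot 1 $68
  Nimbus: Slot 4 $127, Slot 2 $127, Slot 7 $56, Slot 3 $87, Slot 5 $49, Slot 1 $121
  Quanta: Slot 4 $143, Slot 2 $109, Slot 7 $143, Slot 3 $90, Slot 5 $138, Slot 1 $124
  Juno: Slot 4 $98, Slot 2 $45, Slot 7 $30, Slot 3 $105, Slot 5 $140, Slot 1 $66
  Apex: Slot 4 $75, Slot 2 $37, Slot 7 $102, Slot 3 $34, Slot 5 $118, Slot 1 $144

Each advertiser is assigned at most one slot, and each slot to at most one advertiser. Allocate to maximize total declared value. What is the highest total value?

Maximum total: $797

Optimal: Kestrel→Slot 3 ($95), Ridgeline→Slot 2 ($148), Nimbus→Slot 4 ($127), Quanta→Slot 7 ($143), Juno→Slot 5 ($140), Apex→Slot 1 ($144) — total 95+148+127+143+140+144 = $797.
Every other assignment is strictly worse.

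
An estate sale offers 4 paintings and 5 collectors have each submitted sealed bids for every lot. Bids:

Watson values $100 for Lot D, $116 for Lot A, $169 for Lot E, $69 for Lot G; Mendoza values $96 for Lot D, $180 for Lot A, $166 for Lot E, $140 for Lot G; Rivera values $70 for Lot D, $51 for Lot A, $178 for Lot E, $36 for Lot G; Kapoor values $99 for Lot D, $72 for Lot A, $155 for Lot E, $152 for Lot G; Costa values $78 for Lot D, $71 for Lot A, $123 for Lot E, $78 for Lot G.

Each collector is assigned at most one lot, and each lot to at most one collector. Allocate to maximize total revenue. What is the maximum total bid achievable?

Maximum total: $610

Optimal: Watson→Lot D ($100), Mendoza→Lot A ($180), Rivera→Lot E ($178), Kapoor→Lot G ($152) — total 100+180+178+152 = $610.
Row-greedy (each collector in turn takes its best remaining lot) gives $571, worse by 39.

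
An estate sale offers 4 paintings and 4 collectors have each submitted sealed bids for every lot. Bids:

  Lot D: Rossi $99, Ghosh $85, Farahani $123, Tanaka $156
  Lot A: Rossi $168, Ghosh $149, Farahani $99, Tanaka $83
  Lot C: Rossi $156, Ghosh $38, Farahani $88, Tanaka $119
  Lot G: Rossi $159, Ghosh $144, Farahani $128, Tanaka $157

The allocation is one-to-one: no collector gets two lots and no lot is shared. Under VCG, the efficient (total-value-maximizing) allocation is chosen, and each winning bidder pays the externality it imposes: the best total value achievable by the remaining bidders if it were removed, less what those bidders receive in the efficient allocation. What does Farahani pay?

Efficient allocation: Rossi→Lot C ($156), Ghosh→Lot A ($149), Farahani→Lot G ($128), Tanaka→Lot D ($156); total welfare W = $589.
Farahani receives Lot G at value $128, so the others get W − 128 = $461.
Without Farahani: best allocation of the remaining 3 bidders over all 4 lots is Rossi→Lot A ($168), Ghosh→Lot G ($144), Tanaka→Lot D ($156), total $468.
VCG payment = (others' best without Farahani) − (others' welfare with Farahani) = 468 − 461 = $7.

Farahani pays $7.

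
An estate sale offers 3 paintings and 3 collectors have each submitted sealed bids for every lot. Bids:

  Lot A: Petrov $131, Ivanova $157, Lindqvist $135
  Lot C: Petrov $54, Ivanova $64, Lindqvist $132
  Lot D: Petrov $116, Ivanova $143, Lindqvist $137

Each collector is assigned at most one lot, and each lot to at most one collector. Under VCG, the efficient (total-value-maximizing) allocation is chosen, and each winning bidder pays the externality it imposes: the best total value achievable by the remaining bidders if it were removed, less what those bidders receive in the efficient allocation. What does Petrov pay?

Petrov pays $19.

Efficient allocation: Petrov→Lot A ($131), Ivanova→Lot D ($143), Lindqvist→Lot C ($132); total welfare W = $406.
Petrov receives Lot A at value $131, so the others get W − 131 = $275.
Without Petrov: best allocation of the remaining 2 bidders over all 3 lots is Ivanova→Lot A ($157), Lindqvist→Lot D ($137), total $294.
VCG payment = (others' best without Petrov) − (others' welfare with Petrov) = 294 − 275 = $19.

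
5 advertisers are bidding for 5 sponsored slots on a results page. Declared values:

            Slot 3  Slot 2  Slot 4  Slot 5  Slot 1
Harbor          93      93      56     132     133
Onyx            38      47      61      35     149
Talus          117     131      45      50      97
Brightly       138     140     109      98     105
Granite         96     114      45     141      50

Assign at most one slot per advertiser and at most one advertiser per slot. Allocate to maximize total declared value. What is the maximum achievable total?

Optimal: Harbor→Slot 3 ($93), Onyx→Slot 1 ($149), Talus→Slot 2 ($131), Brightly→Slot 4 ($109), Granite→Slot 5 ($141) — total 93+149+131+109+141 = $623.
Column-greedy (each slot in turn goes to its best remaining advertiser) gives $604, worse by 19.
Swapping Granite↔Harbor (Granite→Slot 3 $96, Harbor→Slot 5 $132) loses 6.

Max total: $623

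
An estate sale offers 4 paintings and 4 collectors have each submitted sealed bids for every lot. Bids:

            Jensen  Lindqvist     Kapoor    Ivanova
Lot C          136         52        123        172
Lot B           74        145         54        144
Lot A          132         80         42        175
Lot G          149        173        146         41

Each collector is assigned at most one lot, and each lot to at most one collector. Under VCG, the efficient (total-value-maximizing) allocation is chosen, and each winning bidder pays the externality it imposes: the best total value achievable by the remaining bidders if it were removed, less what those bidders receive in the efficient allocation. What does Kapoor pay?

Kapoor pays $28.

Efficient allocation: Jensen→Lot C ($136), Lindqvist→Lot B ($145), Kapoor→Lot G ($146), Ivanova→Lot A ($175); total welfare W = $602.
Kapoor receives Lot G at value $146, so the others get W − 146 = $456.
Without Kapoor: best allocation of the remaining 3 bidders over all 4 lots is Jensen→Lot C ($136), Lindqvist→Lot G ($173), Ivanova→Lot A ($175), total $484.
VCG payment = (others' best without Kapoor) − (others' welfare with Kapoor) = 484 − 456 = $28.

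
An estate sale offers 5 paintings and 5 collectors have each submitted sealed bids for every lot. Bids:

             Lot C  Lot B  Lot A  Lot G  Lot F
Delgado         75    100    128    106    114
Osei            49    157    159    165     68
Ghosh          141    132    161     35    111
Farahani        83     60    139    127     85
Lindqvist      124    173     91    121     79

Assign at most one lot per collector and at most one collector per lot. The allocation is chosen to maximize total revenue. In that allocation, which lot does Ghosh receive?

This is a one-to-one assignment (maximum-weight bipartite matching).
Optimal: Delgado→Lot F ($114), Osei→Lot G ($165), Ghosh→Lot C ($141), Farahani→Lot A ($139), Lindqvist→Lot B ($173) — total 114+165+141+139+173 = $732.
Max-entry greedy (repeatedly take the single best remaining cell) gives $696, worse by 36.
Next-best assignment: Delgado→Lot F, Osei→Lot A, Ghosh→Lot C, Farahani→Lot G, Lindqvist→Lot B = $714.
Ghosh's own top lot is Lot A ($161), but forcing Ghosh→Lot A and reassigning the rest optimally gives only $696 — worse by 36.

Ghosh receives Lot C.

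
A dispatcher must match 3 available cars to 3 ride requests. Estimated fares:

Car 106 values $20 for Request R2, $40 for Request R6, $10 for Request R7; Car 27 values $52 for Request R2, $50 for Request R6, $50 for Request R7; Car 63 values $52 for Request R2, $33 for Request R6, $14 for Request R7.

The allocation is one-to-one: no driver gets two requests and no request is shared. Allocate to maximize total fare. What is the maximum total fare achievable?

Optimal: Car 106→Request R6 ($40), Car 27→Request R7 ($50), Car 63→Request R2 ($52) — total 40+50+52 = $142.
Next-best assignment: Car 106→Request R7, Car 27→Request R6, Car 63→Request R2 = $112.

Max total: $142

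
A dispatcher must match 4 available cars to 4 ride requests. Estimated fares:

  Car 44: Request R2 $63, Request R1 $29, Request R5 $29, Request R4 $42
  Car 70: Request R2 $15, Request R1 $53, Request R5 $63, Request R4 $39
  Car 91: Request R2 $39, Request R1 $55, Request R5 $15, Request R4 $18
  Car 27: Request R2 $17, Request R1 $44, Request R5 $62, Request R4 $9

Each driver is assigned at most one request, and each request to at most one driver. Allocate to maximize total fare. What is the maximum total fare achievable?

Maximum total: $219

Optimal: Car 44→Request R2 ($63), Car 70→Request R4 ($39), Car 91→Request R1 ($55), Car 27→Request R5 ($62) — total 63+39+55+62 = $219.
Swapping Car 27↔Car 91 (Car 27→Request R1 $44, Car 91→Request R5 $15) loses 58.
No other one-to-one assignment exceeds $219.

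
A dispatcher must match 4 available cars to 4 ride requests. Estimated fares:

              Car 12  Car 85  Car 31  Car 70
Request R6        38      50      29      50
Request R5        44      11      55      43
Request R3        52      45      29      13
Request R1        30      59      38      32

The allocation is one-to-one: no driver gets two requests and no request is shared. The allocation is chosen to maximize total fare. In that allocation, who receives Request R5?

Car 31 receives Request R5.

Optimal: Car 12→Request R3 ($52), Car 85→Request R1 ($59), Car 31→Request R5 ($55), Car 70→Request R6 ($50) — total 52+59+55+50 = $216.
Column-greedy (each request in turn goes to its best remaining driver) gives $189, worse by 27.
Checked against all permutations: $216 is optimal.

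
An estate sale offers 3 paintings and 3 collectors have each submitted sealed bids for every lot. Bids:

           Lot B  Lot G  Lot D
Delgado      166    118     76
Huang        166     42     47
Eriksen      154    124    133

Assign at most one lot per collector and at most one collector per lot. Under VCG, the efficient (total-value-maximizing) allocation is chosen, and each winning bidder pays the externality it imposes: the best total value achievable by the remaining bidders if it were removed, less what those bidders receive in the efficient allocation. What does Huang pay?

Efficient allocation: Delgado→Lot G ($118), Huang→Lot B ($166), Eriksen→Lot D ($133); total welfare W = $417.
Huang receives Lot B at value $166, so the others get W − 166 = $251.
Without Huang: best allocation of the remaining 2 bidders over all 3 lots is Delgado→Lot B ($166), Eriksen→Lot D ($133), total $299.
VCG payment = (others' best without Huang) − (others' welfare with Huang) = 299 − 251 = $48.

Huang pays $48.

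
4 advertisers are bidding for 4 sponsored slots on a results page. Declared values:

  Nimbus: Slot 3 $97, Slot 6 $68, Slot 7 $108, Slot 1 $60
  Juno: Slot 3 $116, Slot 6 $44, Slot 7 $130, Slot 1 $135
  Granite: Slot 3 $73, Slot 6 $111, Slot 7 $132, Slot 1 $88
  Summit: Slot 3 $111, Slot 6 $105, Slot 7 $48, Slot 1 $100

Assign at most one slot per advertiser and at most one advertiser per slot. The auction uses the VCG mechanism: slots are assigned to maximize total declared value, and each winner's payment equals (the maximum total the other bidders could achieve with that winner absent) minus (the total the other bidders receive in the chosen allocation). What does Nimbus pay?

Efficient allocation: Nimbus→Slot 3 ($97), Juno→Slot 1 ($135), Granite→Slot 7 ($132), Summit→Slot 6 ($105); total welfare W = $469.
Nimbus receives Slot 3 at value $97, so the others get W − 97 = $372.
Without Nimbus: best allocation of the remaining 3 bidders over all 4 slots is Juno→Slot 1 ($135), Granite→Slot 7 ($132), Summit→Slot 3 ($111), total $378.
VCG payment = (others' best without Nimbus) − (others' welfare with Nimbus) = 378 − 372 = $6.

Nimbus pays $6.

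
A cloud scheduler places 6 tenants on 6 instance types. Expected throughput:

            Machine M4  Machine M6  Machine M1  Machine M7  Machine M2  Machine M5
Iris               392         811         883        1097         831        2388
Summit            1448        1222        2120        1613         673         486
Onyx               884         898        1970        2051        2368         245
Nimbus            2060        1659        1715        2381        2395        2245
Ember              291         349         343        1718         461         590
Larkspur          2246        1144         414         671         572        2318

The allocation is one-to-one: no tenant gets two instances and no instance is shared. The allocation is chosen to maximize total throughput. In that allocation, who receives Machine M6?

Optimal: Iris→Machine M5 (2388 ops/s), Summit→Machine M1 (2120 ops/s), Onyx→Machine M2 (2368 ops/s), Nimbus→Machine M6 (1659 ops/s), Ember→Machine M7 (1718 ops/s), Larkspur→Machine M4 (2246 ops/s) — total 2388+2120+2368+1659+1718+2246 = 12499 ops/s.
Max-entry greedy (repeatedly take the single best remaining cell) gives 11549 ops/s, worse by 950.
Swapping Iris↔Onyx (Iris→Machine M2 831 ops/s, Onyx→Machine M5 245 ops/s) loses 3680.
Checked against all permutations: 12499 ops/s is optimal.
Nimbus's own top instance is Machine M2 (2395 ops/s), but forcing Nimbus→Machine M2 and reassigning the rest optimally gives only 11939 ops/s — worse by 560.

Nimbus receives Machine M6.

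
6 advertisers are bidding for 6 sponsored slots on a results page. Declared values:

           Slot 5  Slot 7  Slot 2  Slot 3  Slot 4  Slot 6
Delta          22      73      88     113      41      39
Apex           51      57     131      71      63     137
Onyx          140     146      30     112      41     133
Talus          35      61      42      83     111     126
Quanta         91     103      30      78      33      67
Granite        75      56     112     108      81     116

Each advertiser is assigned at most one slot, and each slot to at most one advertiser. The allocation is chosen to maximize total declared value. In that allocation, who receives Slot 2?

Granite receives Slot 2.

Optimal: Delta→Slot 3 ($113), Apex→Slot 6 ($137), Onyx→Slot 5 ($140), Talus→Slot 4 ($111), Quanta→Slot 7 ($103), Granite→Slot 2 ($112) — total 113+137+140+111+103+112 = $716.
No other one-to-one assignment exceeds $716.
Granite's own top slot is Slot 6 ($116), but forcing Granite→Slot 6 and reassigning the rest optimally gives only $714 — worse by 2.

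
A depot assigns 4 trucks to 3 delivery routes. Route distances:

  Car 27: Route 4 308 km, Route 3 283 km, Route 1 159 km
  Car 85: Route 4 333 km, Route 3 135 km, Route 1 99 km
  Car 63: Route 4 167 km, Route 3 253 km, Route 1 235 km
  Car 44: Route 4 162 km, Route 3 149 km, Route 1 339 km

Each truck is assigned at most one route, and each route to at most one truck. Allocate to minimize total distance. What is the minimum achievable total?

Min total: 415 km

Treat this as an assignment problem: match each truck to one route.
Optimal: Car 63→Route 4 (167 km), Car 44→Route 3 (149 km), Car 85→Route 1 (99 km) — total 167+149+99 = 415 km.
Row-greedy (each truck in turn takes its cheapest remaining route) gives 461 km, worse by 46.
Next-best assignment: Car 44→Route 4, Car 85→Route 3, Car 27→Route 1 = 456 km.
Swapping Car 63↔Car 44 (Car 63→Route 3 253 km, Car 44→Route 4 162 km) adds 99.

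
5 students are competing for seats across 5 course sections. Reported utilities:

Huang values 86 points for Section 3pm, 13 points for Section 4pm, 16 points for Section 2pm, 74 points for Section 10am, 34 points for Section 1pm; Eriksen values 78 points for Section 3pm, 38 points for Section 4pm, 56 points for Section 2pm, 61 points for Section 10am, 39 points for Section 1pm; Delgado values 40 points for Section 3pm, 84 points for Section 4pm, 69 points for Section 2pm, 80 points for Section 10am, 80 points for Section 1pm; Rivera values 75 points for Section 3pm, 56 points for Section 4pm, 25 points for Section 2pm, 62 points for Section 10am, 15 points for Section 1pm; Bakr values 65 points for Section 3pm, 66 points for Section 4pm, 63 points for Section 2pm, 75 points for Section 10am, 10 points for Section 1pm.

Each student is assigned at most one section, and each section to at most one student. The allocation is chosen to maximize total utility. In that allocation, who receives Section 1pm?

Optimal: Huang→Section 3pm (86 points), Eriksen→Section 2pm (56 points), Delgado→Section 1pm (80 points), Rivera→Section 4pm (56 points), Bakr→Section 10am (75 points) — total 86+56+80+56+75 = 353 points.
Row-greedy (each student in turn takes its best remaining section) gives 266 points, worse by 87.
Next-best assignment: Huang→Section 10am, Eriksen→Section 3pm, Delgado→Section 1pm, Rivera→Section 4pm, Bakr→Section 2pm = 351 points.
Every other assignment is strictly worse.
Delgado's own top section is Section 4pm (84 points), but forcing Delgado→Section 4pm and reassigning the rest optimally gives only 335 points — worse by 18.

Delgado receives Section 1pm.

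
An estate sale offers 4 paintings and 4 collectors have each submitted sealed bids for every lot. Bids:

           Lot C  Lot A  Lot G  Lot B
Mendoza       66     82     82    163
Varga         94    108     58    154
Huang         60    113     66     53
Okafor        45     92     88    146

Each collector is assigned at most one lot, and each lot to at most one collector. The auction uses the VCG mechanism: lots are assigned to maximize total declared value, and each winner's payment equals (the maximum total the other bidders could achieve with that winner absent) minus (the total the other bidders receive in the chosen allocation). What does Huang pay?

Efficient allocation: Mendoza→Lot B ($163), Varga→Lot C ($94), Huang→Lot A ($113), Okafor→Lot G ($88); total welfare W = $458.
Huang receives Lot A at value $113, so the others get W − 113 = $345.
Without Huang: best allocation of the remaining 3 bidders over all 4 lots is Mendoza→Lot B ($163), Varga→Lot A ($108), Okafor→Lot G ($88), total $359.
VCG payment = (others' best without Huang) − (others' welfare with Huang) = 359 − 345 = $14.

Huang pays $14.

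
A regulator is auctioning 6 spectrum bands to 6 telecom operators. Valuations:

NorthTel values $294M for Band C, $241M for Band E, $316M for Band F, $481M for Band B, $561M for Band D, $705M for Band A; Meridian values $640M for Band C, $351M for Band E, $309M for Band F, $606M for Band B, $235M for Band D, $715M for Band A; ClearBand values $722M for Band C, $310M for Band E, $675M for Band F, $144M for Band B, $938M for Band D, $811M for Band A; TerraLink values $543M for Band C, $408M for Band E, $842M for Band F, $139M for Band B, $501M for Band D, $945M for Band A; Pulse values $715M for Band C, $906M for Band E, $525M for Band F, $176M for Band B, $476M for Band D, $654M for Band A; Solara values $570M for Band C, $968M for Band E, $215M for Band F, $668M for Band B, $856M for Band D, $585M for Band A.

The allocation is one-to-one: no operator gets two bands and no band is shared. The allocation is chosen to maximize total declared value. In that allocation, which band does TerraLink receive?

TerraLink receives Band F.

This is a one-to-one assignment (maximum-weight bipartite matching).
Optimal: NorthTel→Band A ($705M), Meridian→Band B ($606M), ClearBand→Band D ($938M), TerraLink→Band F ($842M), Pulse→Band C ($715M), Solara→Band E ($968M) — total 705+606+938+842+715+968 = $4774M.
Max-entry greedy (repeatedly take the single best remaining cell) gives $4488M, worse by 286.
Checked against all permutations: $4774M is optimal.
TerraLink's own top band is Band A ($945M), but forcing TerraLink→Band A and reassigning the rest optimally gives only $4503M — worse by 271.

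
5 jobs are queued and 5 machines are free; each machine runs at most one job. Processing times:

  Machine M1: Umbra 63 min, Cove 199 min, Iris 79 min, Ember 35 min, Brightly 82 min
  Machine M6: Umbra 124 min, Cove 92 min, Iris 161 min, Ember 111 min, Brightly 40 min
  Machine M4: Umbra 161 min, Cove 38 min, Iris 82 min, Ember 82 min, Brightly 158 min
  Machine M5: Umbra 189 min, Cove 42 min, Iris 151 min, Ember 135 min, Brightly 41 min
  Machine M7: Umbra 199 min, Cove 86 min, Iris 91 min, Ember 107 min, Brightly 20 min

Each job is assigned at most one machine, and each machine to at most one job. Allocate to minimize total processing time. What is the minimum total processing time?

Min total: 303 min

Optimal: Umbra→Machine M6 (124 min), Cove→Machine M5 (42 min), Iris→Machine M4 (82 min), Ember→Machine M1 (35 min), Brightly→Machine M7 (20 min) — total 124+42+82+35+20 = 303 min.
Row-greedy (each job in turn takes its cheapest remaining machine) gives 344 min, worse by 41.
Next-best assignment: Umbra→Machine M1, Cove→Machine M5, Iris→Machine M4, Ember→Machine M6, Brightly→Machine M7 = 318 min.
Checked against all permutations: 303 min is optimal.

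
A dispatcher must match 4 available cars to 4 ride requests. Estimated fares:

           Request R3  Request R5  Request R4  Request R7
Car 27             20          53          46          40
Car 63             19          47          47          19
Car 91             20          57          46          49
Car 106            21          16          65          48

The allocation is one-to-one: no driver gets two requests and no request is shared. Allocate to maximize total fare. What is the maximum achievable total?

Maximum total: $186

This is the linear assignment problem.
Optimal: Car 27→Request R5 ($53), Car 63→Request R3 ($19), Car 91→Request R7 ($49), Car 106→Request R4 ($65) — total 53+19+49+65 = $186.
Column-greedy (each request in turn goes to its best remaining driver) gives $165, worse by 21.
Next-best assignment: Car 27→Request R3, Car 63→Request R5, Car 91→Request R7, Car 106→Request R4 = $181.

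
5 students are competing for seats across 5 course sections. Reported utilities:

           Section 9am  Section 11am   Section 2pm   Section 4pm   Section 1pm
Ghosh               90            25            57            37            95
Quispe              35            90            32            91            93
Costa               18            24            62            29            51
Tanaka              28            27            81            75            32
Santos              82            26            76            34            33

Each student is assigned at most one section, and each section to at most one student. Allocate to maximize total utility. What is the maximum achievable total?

Max total: 404 points

Optimal: Ghosh→Section 1pm (95 points), Quispe→Section 11am (90 points), Costa→Section 2pm (62 points), Tanaka→Section 4pm (75 points), Santos→Section 9am (82 points) — total 95+90+62+75+82 = 404 points.
Column-greedy (each section in turn goes to its best remaining student) gives 346 points, worse by 58.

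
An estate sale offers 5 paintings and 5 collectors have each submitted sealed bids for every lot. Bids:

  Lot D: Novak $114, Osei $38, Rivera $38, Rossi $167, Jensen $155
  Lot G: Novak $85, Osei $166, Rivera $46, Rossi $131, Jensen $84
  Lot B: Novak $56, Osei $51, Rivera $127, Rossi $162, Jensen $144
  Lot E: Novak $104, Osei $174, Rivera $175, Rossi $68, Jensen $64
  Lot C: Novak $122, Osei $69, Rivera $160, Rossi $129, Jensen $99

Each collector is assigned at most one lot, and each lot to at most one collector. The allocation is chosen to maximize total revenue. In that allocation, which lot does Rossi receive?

Optimal: Novak→Lot C ($122), Osei→Lot G ($166), Rivera→Lot E ($175), Rossi→Lot B ($162), Jensen→Lot D ($155) — total 122+166+175+162+155 = $780.
Every other assignment is strictly worse.
Rossi's own top lot is Lot D ($167), but forcing Rossi→Lot D and reassigning the rest optimally gives only $774 — worse by 6.

Rossi receives Lot B.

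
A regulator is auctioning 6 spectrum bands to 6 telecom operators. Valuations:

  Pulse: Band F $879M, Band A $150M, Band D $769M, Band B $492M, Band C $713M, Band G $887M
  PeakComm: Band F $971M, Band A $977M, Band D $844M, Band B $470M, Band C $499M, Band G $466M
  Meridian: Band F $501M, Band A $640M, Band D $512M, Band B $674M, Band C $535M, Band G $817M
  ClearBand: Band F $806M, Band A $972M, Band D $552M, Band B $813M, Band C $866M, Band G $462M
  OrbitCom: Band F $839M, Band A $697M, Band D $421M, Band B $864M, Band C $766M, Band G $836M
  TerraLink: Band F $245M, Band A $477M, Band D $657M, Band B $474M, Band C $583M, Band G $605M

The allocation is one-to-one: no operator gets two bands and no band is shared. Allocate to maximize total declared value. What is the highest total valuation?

Max total: $5060M

Treat this as an assignment problem: match each operator to one band.
Optimal: Pulse→Band F ($879M), PeakComm→Band A ($977M), Meridian→Band G ($817M), ClearBand→Band C ($866M), OrbitCom→Band B ($864M), TerraLink→Band D ($657M) — total 879+977+817+866+864+657 = $5060M.
Row-greedy (each operator in turn takes its best remaining band) gives $4900M, worse by 160.
Next-best assignment: Pulse→Band C, PeakComm→Band F, Meridian→Band G, ClearBand→Band A, OrbitCom→Band B, TerraLink→Band D = $4994M.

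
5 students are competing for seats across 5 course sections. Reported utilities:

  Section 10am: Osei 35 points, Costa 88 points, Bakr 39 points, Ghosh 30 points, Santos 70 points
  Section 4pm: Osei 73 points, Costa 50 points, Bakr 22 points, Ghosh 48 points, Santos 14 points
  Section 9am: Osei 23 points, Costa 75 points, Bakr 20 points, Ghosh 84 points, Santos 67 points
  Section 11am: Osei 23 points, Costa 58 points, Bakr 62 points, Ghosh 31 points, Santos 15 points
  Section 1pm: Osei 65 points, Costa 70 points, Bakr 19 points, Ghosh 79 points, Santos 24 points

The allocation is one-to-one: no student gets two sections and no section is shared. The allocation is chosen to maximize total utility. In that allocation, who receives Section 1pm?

Optimal: Osei→Section 4pm (73 points), Costa→Section 10am (88 points), Bakr→Section 11am (62 points), Ghosh→Section 1pm (79 points), Santos→Section 9am (67 points) — total 73+88+62+79+67 = 369 points.
Column-greedy (each section in turn goes to its best remaining student) gives 331 points, worse by 38.
Next-best assignment: Osei→Section 4pm, Costa→Section 9am, Bakr→Section 11am, Ghosh→Section 1pm, Santos→Section 10am = 359 points.
Every other assignment is strictly worse.
Ghosh's own top section is Section 9am (84 points), but forcing Ghosh→Section 9am and reassigning the rest optimally gives only 359 points — worse by 10.

Ghosh receives Section 1pm.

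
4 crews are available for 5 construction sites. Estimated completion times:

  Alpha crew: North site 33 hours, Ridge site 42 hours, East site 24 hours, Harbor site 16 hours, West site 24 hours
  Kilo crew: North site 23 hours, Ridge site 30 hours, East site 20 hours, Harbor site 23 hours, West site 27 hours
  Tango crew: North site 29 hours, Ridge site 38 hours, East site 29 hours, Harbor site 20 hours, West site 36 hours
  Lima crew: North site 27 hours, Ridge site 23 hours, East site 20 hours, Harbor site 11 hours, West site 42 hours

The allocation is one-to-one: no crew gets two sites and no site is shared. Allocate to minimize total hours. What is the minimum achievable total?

This is the linear assignment problem.
Optimal: Alpha crew→West site (24 hours), Kilo crew→East site (20 hours), Tango crew→North site (29 hours), Lima crew→Harbor site (11 hours) — total 24+20+29+11 = 84 hours.
Row-greedy (each crew in turn takes its cheapest remaining site) gives 88 hours, worse by 4.
Every other assignment is strictly worse.

Min total: 84 hours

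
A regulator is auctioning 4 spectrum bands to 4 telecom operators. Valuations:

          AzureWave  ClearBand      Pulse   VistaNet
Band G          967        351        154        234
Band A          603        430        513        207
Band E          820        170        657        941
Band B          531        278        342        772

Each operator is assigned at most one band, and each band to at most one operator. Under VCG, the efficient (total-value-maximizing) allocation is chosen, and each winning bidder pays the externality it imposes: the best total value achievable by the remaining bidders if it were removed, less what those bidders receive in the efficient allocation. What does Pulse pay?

Efficient allocation: AzureWave→Band G ($967M), ClearBand→Band A ($430M), Pulse→Band E ($657M), VistaNet→Band B ($772M); total welfare W = $2826M.
Pulse receives Band E at value $657M, so the others get W − 657 = $2169M.
Without Pulse: best allocation of the remaining 3 bidders over all 4 bands is AzureWave→Band G ($967M), ClearBand→Band A ($430M), VistaNet→Band E ($941M), total $2338M.
VCG payment = (others' best without Pulse) − (others' welfare with Pulse) = 2338 − 2169 = $169M.

Pulse pays $169M.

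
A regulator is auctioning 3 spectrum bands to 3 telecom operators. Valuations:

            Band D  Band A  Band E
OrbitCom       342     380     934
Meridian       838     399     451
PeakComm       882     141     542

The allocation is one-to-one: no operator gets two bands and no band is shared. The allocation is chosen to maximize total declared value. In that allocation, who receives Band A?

Optimal: OrbitCom→Band E ($934M), Meridian→Band A ($399M), PeakComm→Band D ($882M) — total 934+399+882 = $2215M.
Every other assignment is strictly worse.
Meridian's own top band is Band D ($838M), but forcing Meridian→Band D and reassigning the rest optimally gives only $1913M — worse by 302.

Meridian receives Band A.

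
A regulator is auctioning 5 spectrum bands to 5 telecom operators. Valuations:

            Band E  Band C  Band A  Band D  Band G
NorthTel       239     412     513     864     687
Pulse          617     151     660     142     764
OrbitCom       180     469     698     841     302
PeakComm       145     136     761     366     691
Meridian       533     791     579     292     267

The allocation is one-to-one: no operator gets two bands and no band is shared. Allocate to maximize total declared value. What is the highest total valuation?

Maximum total: $3697M

Optimal: NorthTel→Band G ($687M), Pulse→Band E ($617M), OrbitCom→Band D ($841M), PeakComm→Band A ($761M), Meridian→Band C ($791M) — total 687+617+841+761+791 = $3697M.
Column-greedy (each band in turn goes to its best remaining operator) gives $3335M, worse by 362.
Checked against all permutations: $3697M is optimal.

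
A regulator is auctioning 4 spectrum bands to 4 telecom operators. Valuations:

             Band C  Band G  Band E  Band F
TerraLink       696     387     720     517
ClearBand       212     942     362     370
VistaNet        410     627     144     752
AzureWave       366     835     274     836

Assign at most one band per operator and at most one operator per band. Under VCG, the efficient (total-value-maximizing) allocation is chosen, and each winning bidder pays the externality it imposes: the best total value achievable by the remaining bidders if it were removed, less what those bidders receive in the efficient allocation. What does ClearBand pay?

Efficient allocation: TerraLink→Band E ($720M), ClearBand→Band G ($942M), VistaNet→Band C ($410M), AzureWave→Band F ($836M); total welfare W = $2908M.
ClearBand receives Band G at value $942M, so the others get W − 942 = $1966M.
Without ClearBand: best allocation of the remaining 3 bidders over all 4 bands is TerraLink→Band E ($720M), VistaNet→Band F ($752M), AzureWave→Band G ($835M), total $2307M.
VCG payment = (others' best without ClearBand) − (others' welfare with ClearBand) = 2307 − 1966 = $341M.

ClearBand pays $341M.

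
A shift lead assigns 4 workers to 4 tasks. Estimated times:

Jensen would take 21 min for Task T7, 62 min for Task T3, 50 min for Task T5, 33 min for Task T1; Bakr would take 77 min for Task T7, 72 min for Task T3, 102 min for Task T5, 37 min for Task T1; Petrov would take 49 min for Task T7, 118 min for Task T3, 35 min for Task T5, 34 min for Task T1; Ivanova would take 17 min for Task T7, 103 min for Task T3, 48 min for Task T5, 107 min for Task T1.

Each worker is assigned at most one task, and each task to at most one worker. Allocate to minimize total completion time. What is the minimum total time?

Treat this as an assignment problem: match each worker to one task.
Optimal: Jensen→Task T3 (62 min), Bakr→Task T1 (37 min), Petrov→Task T5 (35 min), Ivanova→Task T7 (17 min) — total 62+37+35+17 = 151 min.
Row-greedy (each worker in turn takes its cheapest remaining task) gives 196 min, worse by 45.
Swapping Jensen↔Ivanova (Jensen→Task T7 21 min, Ivanova→Task T3 103 min) adds 45.
Every other assignment is strictly worse.

Min total: 151 min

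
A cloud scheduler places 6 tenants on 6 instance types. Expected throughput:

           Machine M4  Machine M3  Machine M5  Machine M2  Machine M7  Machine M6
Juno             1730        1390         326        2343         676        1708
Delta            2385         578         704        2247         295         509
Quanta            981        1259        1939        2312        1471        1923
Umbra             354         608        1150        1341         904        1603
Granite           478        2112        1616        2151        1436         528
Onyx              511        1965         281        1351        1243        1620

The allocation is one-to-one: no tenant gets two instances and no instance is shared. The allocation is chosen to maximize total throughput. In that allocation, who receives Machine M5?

Optimal: Juno→Machine M2 (2343 ops/s), Delta→Machine M4 (2385 ops/s), Quanta→Machine M5 (1939 ops/s), Umbra→Machine M6 (1603 ops/s), Granite→Machine M7 (1436 ops/s), Onyx→Machine M3 (1965 ops/s) — total 2343+2385+1939+1603+1436+1965 = 11671 ops/s.
Max-entry greedy (repeatedly take the single best remaining cell) gives 11303 ops/s, worse by 368.
No other one-to-one assignment exceeds 11671 ops/s.
Quanta's own top instance is Machine M2 (2312 ops/s), but forcing Quanta→Machine M2 and reassigning the rest optimally gives only 10956 ops/s — worse by 715.

Quanta receives Machine M5.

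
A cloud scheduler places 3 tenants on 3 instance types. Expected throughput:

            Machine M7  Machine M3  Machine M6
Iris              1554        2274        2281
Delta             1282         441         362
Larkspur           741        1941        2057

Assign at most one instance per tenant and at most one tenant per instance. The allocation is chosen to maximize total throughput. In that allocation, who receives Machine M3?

Treat this as an assignment problem: match each tenant to one instance.
Optimal: Iris→Machine M3 (2274 ops/s), Delta→Machine M7 (1282 ops/s), Larkspur→Machine M6 (2057 ops/s) — total 2274+1282+2057 = 5613 ops/s.
Max-entry greedy (repeatedly take the single best remaining cell) gives 5504 ops/s, worse by 109.
Iris's own top instance is Machine M6 (2281 ops/s), but forcing Iris→Machine M6 and reassigning the rest optimally gives only 5504 ops/s — worse by 109.

Iris receives Machine M3.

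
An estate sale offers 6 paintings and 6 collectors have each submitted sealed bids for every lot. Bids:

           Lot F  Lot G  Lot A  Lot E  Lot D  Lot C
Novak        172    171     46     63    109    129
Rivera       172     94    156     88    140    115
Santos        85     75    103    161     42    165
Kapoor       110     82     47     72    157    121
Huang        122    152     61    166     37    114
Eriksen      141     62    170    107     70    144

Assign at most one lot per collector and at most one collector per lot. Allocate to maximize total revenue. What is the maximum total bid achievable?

This is a one-to-one assignment (maximum-weight bipartite matching).
Optimal: Novak→Lot G ($171), Rivera→Lot F ($172), Santos→Lot C ($165), Kapoor→Lot D ($157), Huang→Lot E ($166), Eriksen→Lot A ($170) — total 171+172+165+157+166+170 = $1001.
Row-greedy (each collector in turn takes its best remaining lot) gives $878, worse by 123.

Maximum total: $1001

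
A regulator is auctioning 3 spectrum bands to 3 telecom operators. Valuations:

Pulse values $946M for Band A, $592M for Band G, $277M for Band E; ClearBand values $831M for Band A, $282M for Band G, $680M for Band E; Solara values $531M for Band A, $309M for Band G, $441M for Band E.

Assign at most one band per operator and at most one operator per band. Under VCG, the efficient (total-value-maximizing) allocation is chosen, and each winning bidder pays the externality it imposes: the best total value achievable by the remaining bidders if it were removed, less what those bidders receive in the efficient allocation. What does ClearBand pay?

ClearBand pays $132M.

Efficient allocation: Pulse→Band A ($946M), ClearBand→Band E ($680M), Solara→Band G ($309M); total welfare W = $1935M.
ClearBand receives Band E at value $680M, so the others get W − 680 = $1255M.
Without ClearBand: best allocation of the remaining 2 bidders over all 3 bands is Pulse→Band A ($946M), Solara→Band E ($441M), total $1387M.
VCG payment = (others' best without ClearBand) − (others' welfare with ClearBand) = 1387 − 1255 = $132M.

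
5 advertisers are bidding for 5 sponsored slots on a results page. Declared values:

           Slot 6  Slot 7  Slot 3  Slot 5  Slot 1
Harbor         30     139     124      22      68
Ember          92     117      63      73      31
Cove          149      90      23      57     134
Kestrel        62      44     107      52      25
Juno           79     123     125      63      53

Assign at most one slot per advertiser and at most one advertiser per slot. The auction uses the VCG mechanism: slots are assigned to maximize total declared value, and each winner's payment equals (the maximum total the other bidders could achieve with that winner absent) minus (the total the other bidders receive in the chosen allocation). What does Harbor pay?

Harbor pays $53.

Efficient allocation: Harbor→Slot 7 ($139), Ember→Slot 6 ($92), Cove→Slot 1 ($134), Kestrel→Slot 5 ($52), Juno→Slot 3 ($125); total welfare W = $542.
Harbor receives Slot 7 at value $139, so the others get W − 139 = $403.
Without Harbor: best allocation of the remaining 4 bidders over all 5 slots is Ember→Slot 6 ($92), Cove→Slot 1 ($134), Kestrel→Slot 3 ($107), Juno→Slot 7 ($123), total $456.
VCG payment = (others' best without Harbor) − (others' welfare with Harbor) = 456 − 403 = $53.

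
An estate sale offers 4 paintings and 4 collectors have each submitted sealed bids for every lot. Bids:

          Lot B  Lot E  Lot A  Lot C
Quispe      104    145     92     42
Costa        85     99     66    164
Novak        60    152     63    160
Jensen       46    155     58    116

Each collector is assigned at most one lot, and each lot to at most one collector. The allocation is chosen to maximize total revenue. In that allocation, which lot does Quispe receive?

Optimal: Quispe→Lot A ($92), Costa→Lot B ($85), Novak→Lot C ($160), Jensen→Lot E ($155) — total 92+85+160+155 = $492.
Quispe's own top lot is Lot E ($145), but forcing Quispe→Lot E and reassigning the rest optimally gives only $448 — worse by 44.

Quispe receives Lot A.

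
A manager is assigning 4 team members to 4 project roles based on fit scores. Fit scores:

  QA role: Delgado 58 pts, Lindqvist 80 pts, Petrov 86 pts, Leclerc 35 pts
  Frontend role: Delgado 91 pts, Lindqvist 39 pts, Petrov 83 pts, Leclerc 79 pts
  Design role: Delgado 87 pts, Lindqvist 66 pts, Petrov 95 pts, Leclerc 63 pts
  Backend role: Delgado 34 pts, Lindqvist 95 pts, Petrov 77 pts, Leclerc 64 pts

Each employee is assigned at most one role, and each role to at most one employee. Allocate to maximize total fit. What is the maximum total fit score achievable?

Max total: 347 pts

Optimal: Delgado→Design role (87 pts), Lindqvist→Backend role (95 pts), Petrov→QA role (86 pts), Leclerc→Frontend role (79 pts) — total 87+95+86+79 = 347 pts.
Max-entry greedy (repeatedly take the single best remaining cell) gives 316 pts, worse by 31.
Next-best assignment: Delgado→Frontend role, Lindqvist→Backend role, Petrov→QA role, Leclerc→Design role = 335 pts.
Swapping Lindqvist↔Petrov (Lindqvist→QA role 80 pts, Petrov→Backend role 77 pts) loses 24.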